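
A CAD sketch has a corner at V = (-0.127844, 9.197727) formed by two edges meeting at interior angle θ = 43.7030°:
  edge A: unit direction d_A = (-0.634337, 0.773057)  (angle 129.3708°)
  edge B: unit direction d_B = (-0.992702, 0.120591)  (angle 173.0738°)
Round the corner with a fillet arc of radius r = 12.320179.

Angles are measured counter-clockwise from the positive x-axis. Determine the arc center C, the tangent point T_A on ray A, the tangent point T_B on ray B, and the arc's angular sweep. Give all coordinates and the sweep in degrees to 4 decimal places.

center=(-29.1405,25.1329) T_A=(-19.6163,32.9480) T_B=(-30.6262,12.9026) sweep=136.2970

bisector direction at 151.2223° = (-0.876494,0.481413)
center distance |VC| = r/sin(θ/2) = 12.320179/sin(21.8515°) = 33.100764
C = V + |VC|·bis = (-29.1405,25.1329)
T_A = V + ((C−V)·d_A)·d_A = V + 30.7225·d_A = (-19.6163,32.9480)
T_B = V + ((C−V)·d_B)·d_B = V + 30.7225·d_B = (-30.6262,12.9026)
sweep = 180° − θ = 136.2970°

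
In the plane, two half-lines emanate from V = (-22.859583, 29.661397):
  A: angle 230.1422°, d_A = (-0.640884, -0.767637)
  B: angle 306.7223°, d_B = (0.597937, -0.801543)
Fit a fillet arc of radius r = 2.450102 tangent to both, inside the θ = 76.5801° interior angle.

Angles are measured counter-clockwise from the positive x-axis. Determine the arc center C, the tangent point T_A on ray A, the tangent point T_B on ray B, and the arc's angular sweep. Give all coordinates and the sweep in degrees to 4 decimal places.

center=(-22.9678,25.7088) T_A=(-24.8486,27.2791) T_B=(-21.0039,27.1738) sweep=103.4199

bisector direction at 268.4323° = (-0.027359,-0.999626)
center distance |VC| = r/sin(θ/2) = 2.450102/sin(38.2901°) = 3.954056
C = V + |VC|·bis = (-22.9678,25.7088)
T_A = V + ((C−V)·d_A)·d_A = V + 3.1035·d_A = (-24.8486,27.2791)
T_B = V + ((C−V)·d_B)·d_B = V + 3.1035·d_B = (-21.0039,27.1738)
sweep = 180° − θ = 103.4199°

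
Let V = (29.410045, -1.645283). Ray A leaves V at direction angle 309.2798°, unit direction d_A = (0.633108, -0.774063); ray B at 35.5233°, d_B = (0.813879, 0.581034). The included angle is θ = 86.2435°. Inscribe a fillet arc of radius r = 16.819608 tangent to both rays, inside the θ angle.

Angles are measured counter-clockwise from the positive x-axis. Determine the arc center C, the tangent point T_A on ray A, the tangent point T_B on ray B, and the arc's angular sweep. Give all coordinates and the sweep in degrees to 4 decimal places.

center=(53.8002,-4.8990) T_A=(40.7808,-15.5476) T_B=(44.0274,8.7902) sweep=93.7565

bisector direction at 352.4016° = (0.991219,-0.132230)
center distance |VC| = r/sin(θ/2) = 16.819608/sin(43.1217°) = 24.606226
C = V + |VC|·bis = (53.8002,-4.8990)
T_A = V + ((C−V)·d_A)·d_A = V + 17.9602·d_A = (40.7808,-15.5476)
T_B = V + ((C−V)·d_B)·d_B = V + 17.9602·d_B = (44.0274,8.7902)
sweep = 180° − θ = 93.7565°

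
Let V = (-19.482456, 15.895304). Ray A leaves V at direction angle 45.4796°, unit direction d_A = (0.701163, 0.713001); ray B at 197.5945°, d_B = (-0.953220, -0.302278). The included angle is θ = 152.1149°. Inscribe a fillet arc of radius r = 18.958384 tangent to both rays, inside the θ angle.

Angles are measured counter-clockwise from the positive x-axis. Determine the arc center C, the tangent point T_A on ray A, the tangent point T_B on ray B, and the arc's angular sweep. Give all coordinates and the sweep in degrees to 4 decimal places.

bisector direction at 121.5371° = (-0.523050,0.852302)
center distance |VC| = r/sin(θ/2) = 18.958384/sin(76.0575°) = 19.533895
C = V + |VC|·bis = (-29.6997,32.5441)
T_A = V + ((C−V)·d_A)·d_A = V + 4.7067·d_A = (-16.1823,19.2512)
T_B = V + ((C−V)·d_B)·d_B = V + 4.7067·d_B = (-23.9689,14.4726)
sweep = 180° − θ = 27.8851°

center=(-29.6997,32.5441) T_A=(-16.1823,19.2512) T_B=(-23.9689,14.4726) sweep=27.8851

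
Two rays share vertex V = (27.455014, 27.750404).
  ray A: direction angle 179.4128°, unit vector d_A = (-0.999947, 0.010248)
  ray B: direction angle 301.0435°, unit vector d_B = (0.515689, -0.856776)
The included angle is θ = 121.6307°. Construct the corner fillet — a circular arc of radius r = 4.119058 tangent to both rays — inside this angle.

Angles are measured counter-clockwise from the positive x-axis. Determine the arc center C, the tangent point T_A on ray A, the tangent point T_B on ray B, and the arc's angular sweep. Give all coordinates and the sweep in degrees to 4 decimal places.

center=(25.1123,23.6551) T_A=(25.1545,27.7740) T_B=(28.6414,25.7793) sweep=58.3693

bisector direction at 240.2282° = (-0.496548,-0.868010)
center distance |VC| = r/sin(θ/2) = 4.119058/sin(60.8154°) = 4.717994
C = V + |VC|·bis = (25.1123,23.6551)
T_A = V + ((C−V)·d_A)·d_A = V + 2.3006·d_A = (25.1545,27.7740)
T_B = V + ((C−V)·d_B)·d_B = V + 2.3006·d_B = (28.6414,25.7793)
sweep = 180° − θ = 58.3693°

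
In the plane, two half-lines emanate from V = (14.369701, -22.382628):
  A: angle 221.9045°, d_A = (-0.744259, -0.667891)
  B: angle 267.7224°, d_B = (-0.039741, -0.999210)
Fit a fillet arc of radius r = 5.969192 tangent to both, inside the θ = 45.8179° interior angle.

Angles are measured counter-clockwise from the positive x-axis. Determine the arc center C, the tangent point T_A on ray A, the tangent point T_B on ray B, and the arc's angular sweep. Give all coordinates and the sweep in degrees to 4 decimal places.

center=(7.8439,-36.2591) T_A=(3.8571,-31.8165) T_B=(13.8084,-36.4964) sweep=134.1821

bisector direction at 244.8135° = (-0.425567,-0.904927)
center distance |VC| = r/sin(θ/2) = 5.969192/sin(22.9090°) = 15.334408
C = V + |VC|·bis = (7.8439,-36.2591)
T_A = V + ((C−V)·d_A)·d_A = V + 14.1249·d_A = (3.8571,-31.8165)
T_B = V + ((C−V)·d_B)·d_B = V + 14.1249·d_B = (13.8084,-36.4964)
sweep = 180° − θ = 134.1821°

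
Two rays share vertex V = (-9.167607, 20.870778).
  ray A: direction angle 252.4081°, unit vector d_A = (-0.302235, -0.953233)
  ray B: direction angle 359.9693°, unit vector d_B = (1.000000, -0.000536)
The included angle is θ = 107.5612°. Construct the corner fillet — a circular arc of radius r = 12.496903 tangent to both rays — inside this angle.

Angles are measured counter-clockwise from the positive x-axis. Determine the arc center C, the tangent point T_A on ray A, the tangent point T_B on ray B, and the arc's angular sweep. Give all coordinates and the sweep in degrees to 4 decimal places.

center=(-0.0215,8.3690) T_A=(-11.9339,12.1460) T_B=(-0.0148,20.8659) sweep=72.4388

bisector direction at 306.1887° = (0.590447,-0.807077)
center distance |VC| = r/sin(θ/2) = 12.496903/sin(53.7806°) = 15.490231
C = V + |VC|·bis = (-0.0215,8.3690)
T_A = V + ((C−V)·d_A)·d_A = V + 9.1528·d_A = (-11.9339,12.1460)
T_B = V + ((C−V)·d_B)·d_B = V + 9.1528·d_B = (-0.0148,20.8659)
sweep = 180° − θ = 72.4388°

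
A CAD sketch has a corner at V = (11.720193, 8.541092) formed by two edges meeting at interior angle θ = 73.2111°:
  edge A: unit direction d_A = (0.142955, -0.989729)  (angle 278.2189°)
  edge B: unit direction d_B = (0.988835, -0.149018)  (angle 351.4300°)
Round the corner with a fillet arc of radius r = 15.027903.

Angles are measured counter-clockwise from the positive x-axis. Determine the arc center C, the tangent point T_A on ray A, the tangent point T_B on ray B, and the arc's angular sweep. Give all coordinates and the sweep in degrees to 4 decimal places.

center=(29.4859,-9.3338) T_A=(14.6123,-11.4821) T_B=(31.7253,5.5263) sweep=106.7889

bisector direction at 314.8245° = (0.704937,-0.709270)
center distance |VC| = r/sin(θ/2) = 15.027903/sin(36.6056°) = 25.201805
C = V + |VC|·bis = (29.4859,-9.3338)
T_A = V + ((C−V)·d_A)·d_A = V + 20.2310·d_A = (14.6123,-11.4821)
T_B = V + ((C−V)·d_B)·d_B = V + 20.2310·d_B = (31.7253,5.5263)
sweep = 180° − θ = 106.7889°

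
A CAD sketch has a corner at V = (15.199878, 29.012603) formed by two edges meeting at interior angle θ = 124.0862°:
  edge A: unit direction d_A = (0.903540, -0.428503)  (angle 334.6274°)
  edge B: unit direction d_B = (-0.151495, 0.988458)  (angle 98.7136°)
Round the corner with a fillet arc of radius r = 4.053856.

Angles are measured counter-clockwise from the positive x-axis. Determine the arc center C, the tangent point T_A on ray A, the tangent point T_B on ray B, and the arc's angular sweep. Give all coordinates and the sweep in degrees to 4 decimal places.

bisector direction at 36.6705° = (0.802083,0.597212)
center distance |VC| = r/sin(θ/2) = 4.053856/sin(62.0431°) = 4.589442
C = V + |VC|·bis = (18.8810,31.7535)
T_A = V + ((C−V)·d_A)·d_A = V + 2.1516·d_A = (17.1439,28.0907)
T_B = V + ((C−V)·d_B)·d_B = V + 2.1516·d_B = (14.8739,31.1393)
sweep = 180° − θ = 55.9138°

center=(18.8810,31.7535) T_A=(17.1439,28.0907) T_B=(14.8739,31.1393) sweep=55.9138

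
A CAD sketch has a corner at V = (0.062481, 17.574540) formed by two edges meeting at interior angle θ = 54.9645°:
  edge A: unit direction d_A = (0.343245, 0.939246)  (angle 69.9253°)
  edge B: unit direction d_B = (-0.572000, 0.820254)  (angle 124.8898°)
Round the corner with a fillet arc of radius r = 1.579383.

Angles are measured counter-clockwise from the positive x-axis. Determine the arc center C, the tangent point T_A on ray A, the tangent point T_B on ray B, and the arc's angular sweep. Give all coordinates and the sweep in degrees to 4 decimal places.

center=(-0.3788,20.9685) T_A=(1.1047,20.4263) T_B=(-1.6743,20.0650) sweep=125.0355

bisector direction at 97.4075° = (-0.128926,0.991654)
center distance |VC| = r/sin(θ/2) = 1.579383/sin(27.4823°) = 3.422476
C = V + |VC|·bis = (-0.3788,20.9685)
T_A = V + ((C−V)·d_A)·d_A = V + 3.0363·d_A = (1.1047,20.4263)
T_B = V + ((C−V)·d_B)·d_B = V + 3.0363·d_B = (-1.6743,20.0650)
sweep = 180° − θ = 125.0355°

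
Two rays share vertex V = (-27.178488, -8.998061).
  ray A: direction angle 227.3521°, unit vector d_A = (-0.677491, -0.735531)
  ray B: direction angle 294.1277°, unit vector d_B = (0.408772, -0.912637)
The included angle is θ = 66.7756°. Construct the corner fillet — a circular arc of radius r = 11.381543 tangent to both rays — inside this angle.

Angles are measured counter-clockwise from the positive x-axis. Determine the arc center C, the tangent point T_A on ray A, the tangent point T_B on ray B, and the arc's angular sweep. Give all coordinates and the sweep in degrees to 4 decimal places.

center=(-30.5066,-29.4109) T_A=(-38.8781,-21.7000) T_B=(-20.1194,-24.7584) sweep=113.2244

bisector direction at 260.7399° = (-0.160917,-0.986968)
center distance |VC| = r/sin(θ/2) = 11.381543/sin(33.3878°) = 20.682322
C = V + |VC|·bis = (-30.5066,-29.4109)
T_A = V + ((C−V)·d_A)·d_A = V + 17.2690·d_A = (-38.8781,-21.7000)
T_B = V + ((C−V)·d_B)·d_B = V + 17.2690·d_B = (-20.1194,-24.7584)
sweep = 180° − θ = 113.2244°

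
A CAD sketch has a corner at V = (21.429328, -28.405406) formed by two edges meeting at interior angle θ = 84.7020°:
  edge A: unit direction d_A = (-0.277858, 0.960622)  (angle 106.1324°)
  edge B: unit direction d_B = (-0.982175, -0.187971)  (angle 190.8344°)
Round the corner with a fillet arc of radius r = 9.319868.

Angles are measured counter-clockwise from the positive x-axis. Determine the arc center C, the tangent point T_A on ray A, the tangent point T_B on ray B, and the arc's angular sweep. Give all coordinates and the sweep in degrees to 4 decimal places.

center=(9.6356,-21.1735) T_A=(18.5885,-18.5839) T_B=(11.3875,-30.3272) sweep=95.2980

bisector direction at 148.4834° = (-0.852489,0.522746)
center distance |VC| = r/sin(θ/2) = 9.319868/sin(42.3510°) = 13.834458
C = V + |VC|·bis = (9.6356,-21.1735)
T_A = V + ((C−V)·d_A)·d_A = V + 10.2241·d_A = (18.5885,-18.5839)
T_B = V + ((C−V)·d_B)·d_B = V + 10.2241·d_B = (11.3875,-30.3272)
sweep = 180° − θ = 95.2980°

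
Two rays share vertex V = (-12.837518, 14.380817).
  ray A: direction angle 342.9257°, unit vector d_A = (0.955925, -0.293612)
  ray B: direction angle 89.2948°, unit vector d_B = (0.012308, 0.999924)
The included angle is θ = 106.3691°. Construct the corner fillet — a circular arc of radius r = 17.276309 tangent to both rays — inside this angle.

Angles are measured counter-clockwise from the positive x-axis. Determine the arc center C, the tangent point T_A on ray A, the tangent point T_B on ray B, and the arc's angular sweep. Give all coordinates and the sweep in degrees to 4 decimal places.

center=(4.5966,27.0988) T_A=(-0.4759,10.5840) T_B=(-12.6784,27.3114) sweep=73.6309

bisector direction at 36.1103° = (0.807884,0.589341)
center distance |VC| = r/sin(θ/2) = 17.276309/sin(53.1846°) = 21.580016
C = V + |VC|·bis = (4.5966,27.0988)
T_A = V + ((C−V)·d_A)·d_A = V + 12.9316·d_A = (-0.4759,10.5840)
T_B = V + ((C−V)·d_B)·d_B = V + 12.9316·d_B = (-12.6784,27.3114)
sweep = 180° − θ = 73.6309°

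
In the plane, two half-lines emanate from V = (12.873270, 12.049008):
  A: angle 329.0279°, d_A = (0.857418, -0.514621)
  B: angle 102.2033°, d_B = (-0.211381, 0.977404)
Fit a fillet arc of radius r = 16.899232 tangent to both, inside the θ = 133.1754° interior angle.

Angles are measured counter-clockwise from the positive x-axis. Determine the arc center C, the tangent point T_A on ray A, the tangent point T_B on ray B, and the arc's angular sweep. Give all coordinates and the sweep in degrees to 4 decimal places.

center=(27.8439,22.7731) T_A=(19.1472,8.2834) T_B=(11.3265,19.2009) sweep=46.8246

bisector direction at 35.6156° = (0.812942,0.582344)
center distance |VC| = r/sin(θ/2) = 16.899232/sin(66.5877°) = 18.415382
C = V + |VC|·bis = (27.8439,22.7731)
T_A = V + ((C−V)·d_A)·d_A = V + 7.3173·d_A = (19.1472,8.2834)
T_B = V + ((C−V)·d_B)·d_B = V + 7.3173·d_B = (11.3265,19.2009)
sweep = 180° − θ = 46.8246°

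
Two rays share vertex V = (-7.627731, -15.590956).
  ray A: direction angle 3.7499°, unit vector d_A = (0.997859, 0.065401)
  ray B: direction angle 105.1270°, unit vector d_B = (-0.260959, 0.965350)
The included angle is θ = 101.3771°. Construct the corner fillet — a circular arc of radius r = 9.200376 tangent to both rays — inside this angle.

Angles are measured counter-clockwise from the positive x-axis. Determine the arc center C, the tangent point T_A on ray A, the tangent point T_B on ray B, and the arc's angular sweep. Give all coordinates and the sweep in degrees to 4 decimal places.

bisector direction at 54.4385° = (0.581577,0.813491)
center distance |VC| = r/sin(θ/2) = 9.200376/sin(50.6885°) = 11.891190
C = V + |VC|·bis = (-0.7121,-5.9176)
T_A = V + ((C−V)·d_A)·d_A = V + 7.5335·d_A = (-0.1104,-15.0983)
T_B = V + ((C−V)·d_B)·d_B = V + 7.5335·d_B = (-9.5937,-8.3185)
sweep = 180° − θ = 78.6229°

center=(-0.7121,-5.9176) T_A=(-0.1104,-15.0983) T_B=(-9.5937,-8.3185) sweep=78.6229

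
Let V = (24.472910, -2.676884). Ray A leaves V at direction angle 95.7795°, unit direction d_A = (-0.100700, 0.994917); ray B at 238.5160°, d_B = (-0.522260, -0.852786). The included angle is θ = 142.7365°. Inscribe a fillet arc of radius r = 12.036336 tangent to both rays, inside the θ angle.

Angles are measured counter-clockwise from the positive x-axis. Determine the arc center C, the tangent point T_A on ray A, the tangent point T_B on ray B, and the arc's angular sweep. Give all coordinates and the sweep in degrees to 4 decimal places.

bisector direction at 167.1478° = (-0.974947,0.222438)
center distance |VC| = r/sin(θ/2) = 12.036336/sin(71.3683°) = 12.702030
C = V + |VC|·bis = (12.0891,0.1485)
T_A = V + ((C−V)·d_A)·d_A = V + 4.0581·d_A = (24.0643,1.3606)
T_B = V + ((C−V)·d_B)·d_B = V + 4.0581·d_B = (22.3535,-6.1376)
sweep = 180° − θ = 37.2635°

center=(12.0891,0.1485) T_A=(24.0643,1.3606) T_B=(22.3535,-6.1376) sweep=37.2635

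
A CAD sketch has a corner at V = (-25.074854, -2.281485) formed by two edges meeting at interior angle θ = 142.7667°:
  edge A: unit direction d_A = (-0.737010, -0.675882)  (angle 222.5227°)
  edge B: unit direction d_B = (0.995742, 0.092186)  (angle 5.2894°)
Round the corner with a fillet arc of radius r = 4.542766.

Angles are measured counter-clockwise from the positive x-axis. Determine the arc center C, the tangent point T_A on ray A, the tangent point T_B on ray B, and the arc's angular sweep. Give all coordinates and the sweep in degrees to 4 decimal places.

center=(-23.1323,-6.6638) T_A=(-26.2027,-3.3158) T_B=(-23.5511,-2.1404) sweep=37.2333

bisector direction at 293.9060° = (0.405238,-0.914211)
center distance |VC| = r/sin(θ/2) = 4.542766/sin(71.3833°) = 4.793587
C = V + |VC|·bis = (-23.1323,-6.6638)
T_A = V + ((C−V)·d_A)·d_A = V + 1.5303·d_A = (-26.2027,-3.3158)
T_B = V + ((C−V)·d_B)·d_B = V + 1.5303·d_B = (-23.5511,-2.1404)
sweep = 180° − θ = 37.2333°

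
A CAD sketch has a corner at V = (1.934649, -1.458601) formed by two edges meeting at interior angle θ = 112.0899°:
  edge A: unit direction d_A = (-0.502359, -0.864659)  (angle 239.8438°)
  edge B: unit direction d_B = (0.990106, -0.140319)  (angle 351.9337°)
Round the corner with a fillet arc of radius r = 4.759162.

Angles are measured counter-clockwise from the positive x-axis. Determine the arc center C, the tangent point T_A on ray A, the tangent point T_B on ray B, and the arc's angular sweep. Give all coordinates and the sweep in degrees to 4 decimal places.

bisector direction at 295.8888° = (0.436625,-0.899644)
center distance |VC| = r/sin(θ/2) = 4.759162/sin(56.0450°) = 5.737552
C = V + |VC|·bis = (4.4398,-6.6204)
T_A = V + ((C−V)·d_A)·d_A = V + 3.2047·d_A = (0.3248,-4.2295)
T_B = V + ((C−V)·d_B)·d_B = V + 3.2047·d_B = (5.1076,-1.9083)
sweep = 180° − θ = 67.9101°

center=(4.4398,-6.6204) T_A=(0.3248,-4.2295) T_B=(5.1076,-1.9083) sweep=67.9101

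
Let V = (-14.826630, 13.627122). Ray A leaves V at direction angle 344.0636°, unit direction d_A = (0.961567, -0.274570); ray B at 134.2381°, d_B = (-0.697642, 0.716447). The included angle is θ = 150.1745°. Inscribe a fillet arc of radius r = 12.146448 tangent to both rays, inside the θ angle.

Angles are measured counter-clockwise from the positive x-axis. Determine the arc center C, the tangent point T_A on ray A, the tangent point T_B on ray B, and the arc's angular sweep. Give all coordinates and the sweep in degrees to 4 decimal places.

bisector direction at 59.1508° = (0.512780,0.858520)
center distance |VC| = r/sin(θ/2) = 12.146448/sin(75.0872°) = 12.569814
C = V + |VC|·bis = (-8.3811,24.4186)
T_A = V + ((C−V)·d_A)·d_A = V + 3.2348·d_A = (-11.7161,12.7389)
T_B = V + ((C−V)·d_B)·d_B = V + 3.2348·d_B = (-17.0834,15.9447)
sweep = 180° − θ = 29.8255°

center=(-8.3811,24.4186) T_A=(-11.7161,12.7389) T_B=(-17.0834,15.9447) sweep=29.8255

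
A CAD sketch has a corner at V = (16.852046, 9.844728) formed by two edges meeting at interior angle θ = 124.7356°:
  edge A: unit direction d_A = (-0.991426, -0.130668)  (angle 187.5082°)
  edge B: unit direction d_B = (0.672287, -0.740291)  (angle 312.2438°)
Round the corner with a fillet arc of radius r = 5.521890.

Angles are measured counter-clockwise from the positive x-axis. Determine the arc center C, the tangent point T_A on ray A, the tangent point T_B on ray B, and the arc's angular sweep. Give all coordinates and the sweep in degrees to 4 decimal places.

bisector direction at 249.8760° = (-0.344053,-0.938950)
center distance |VC| = r/sin(θ/2) = 5.521890/sin(62.3678°) = 6.232782
C = V + |VC|·bis = (14.7076,3.9925)
T_A = V + ((C−V)·d_A)·d_A = V + 2.8907·d_A = (13.9861,9.4670)
T_B = V + ((C−V)·d_B)·d_B = V + 2.8907·d_B = (18.7954,7.7047)
sweep = 180° − θ = 55.2644°

center=(14.7076,3.9925) T_A=(13.9861,9.4670) T_B=(18.7954,7.7047) sweep=55.2644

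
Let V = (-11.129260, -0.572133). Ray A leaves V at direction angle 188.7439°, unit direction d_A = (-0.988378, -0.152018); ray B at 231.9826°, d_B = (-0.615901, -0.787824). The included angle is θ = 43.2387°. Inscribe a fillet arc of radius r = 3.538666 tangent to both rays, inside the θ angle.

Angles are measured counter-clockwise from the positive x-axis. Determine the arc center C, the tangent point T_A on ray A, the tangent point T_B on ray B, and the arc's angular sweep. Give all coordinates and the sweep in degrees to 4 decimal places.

center=(-19.4164,-5.4270) T_A=(-19.9543,-1.9295) T_B=(-16.6285,-7.6065) sweep=136.7613

bisector direction at 210.3632° = (-0.862838,-0.505480)
center distance |VC| = r/sin(θ/2) = 3.538666/sin(21.6194°) = 9.604495
C = V + |VC|·bis = (-19.4164,-5.4270)
T_A = V + ((C−V)·d_A)·d_A = V + 8.9288·d_A = (-19.9543,-1.9295)
T_B = V + ((C−V)·d_B)·d_B = V + 8.9288·d_B = (-16.6285,-7.6065)
sweep = 180° − θ = 136.7613°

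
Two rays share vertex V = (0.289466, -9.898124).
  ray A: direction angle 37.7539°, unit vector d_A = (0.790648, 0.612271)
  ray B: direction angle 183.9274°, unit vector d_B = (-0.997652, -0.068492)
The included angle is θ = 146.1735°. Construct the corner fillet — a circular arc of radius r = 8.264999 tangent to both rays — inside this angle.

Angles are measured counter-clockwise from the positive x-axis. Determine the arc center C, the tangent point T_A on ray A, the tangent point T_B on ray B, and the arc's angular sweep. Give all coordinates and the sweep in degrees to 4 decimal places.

center=(-2.7839,-1.8247) T_A=(2.2765,-8.3594) T_B=(-2.2178,-10.0703) sweep=33.8265

bisector direction at 110.8406° = (-0.355770,0.934574)
center distance |VC| = r/sin(θ/2) = 8.264999/sin(73.0867°) = 8.638652
C = V + |VC|·bis = (-2.7839,-1.8247)
T_A = V + ((C−V)·d_A)·d_A = V + 2.5132·d_A = (2.2765,-8.3594)
T_B = V + ((C−V)·d_B)·d_B = V + 2.5132·d_B = (-2.2178,-10.0703)
sweep = 180° − θ = 33.8265°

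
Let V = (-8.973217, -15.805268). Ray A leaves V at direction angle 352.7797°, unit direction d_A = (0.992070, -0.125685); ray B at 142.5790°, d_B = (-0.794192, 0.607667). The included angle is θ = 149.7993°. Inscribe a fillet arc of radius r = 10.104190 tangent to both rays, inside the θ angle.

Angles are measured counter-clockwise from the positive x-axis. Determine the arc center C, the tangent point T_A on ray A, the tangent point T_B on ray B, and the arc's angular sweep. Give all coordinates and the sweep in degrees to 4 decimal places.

bisector direction at 67.6793° = (0.379790,0.925073)
center distance |VC| = r/sin(θ/2) = 10.104190/sin(74.8996°) = 10.465555
C = V + |VC|·bis = (-4.9985,-6.1239)
T_A = V + ((C−V)·d_A)·d_A = V + 2.7264·d_A = (-6.2685,-16.1479)
T_B = V + ((C−V)·d_B)·d_B = V + 2.7264·d_B = (-11.1385,-14.1485)
sweep = 180° − θ = 30.2007°

center=(-4.9985,-6.1239) T_A=(-6.2685,-16.1479) T_B=(-11.1385,-14.1485) sweep=30.2007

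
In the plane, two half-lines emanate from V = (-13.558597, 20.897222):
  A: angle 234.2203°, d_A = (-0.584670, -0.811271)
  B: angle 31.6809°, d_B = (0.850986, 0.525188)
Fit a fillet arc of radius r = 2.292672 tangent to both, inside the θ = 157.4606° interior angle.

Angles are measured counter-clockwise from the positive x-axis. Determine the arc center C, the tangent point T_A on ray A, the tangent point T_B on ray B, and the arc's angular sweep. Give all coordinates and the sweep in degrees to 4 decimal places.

bisector direction at 312.9506° = (0.681368,-0.731941)
center distance |VC| = r/sin(θ/2) = 2.292672/sin(78.7303°) = 2.337748
C = V + |VC|·bis = (-11.9657,19.1861)
T_A = V + ((C−V)·d_A)·d_A = V + 0.4569·d_A = (-13.8257,20.5266)
T_B = V + ((C−V)·d_B)·d_B = V + 0.4569·d_B = (-13.1698,21.1372)
sweep = 180° − θ = 22.5394°

center=(-11.9657,19.1861) T_A=(-13.8257,20.5266) T_B=(-13.1698,21.1372) sweep=22.5394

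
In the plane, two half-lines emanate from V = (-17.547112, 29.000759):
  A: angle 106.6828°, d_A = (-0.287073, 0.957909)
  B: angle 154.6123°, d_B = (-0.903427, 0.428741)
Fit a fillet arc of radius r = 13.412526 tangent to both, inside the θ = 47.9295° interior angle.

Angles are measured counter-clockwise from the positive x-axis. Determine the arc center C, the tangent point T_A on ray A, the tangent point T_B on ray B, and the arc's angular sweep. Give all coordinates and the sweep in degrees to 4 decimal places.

center=(-39.0575,54.0553) T_A=(-26.2095,57.9056) T_B=(-44.8080,41.9380) sweep=132.0705

bisector direction at 130.6475° = (-0.651404,0.758731)
center distance |VC| = r/sin(θ/2) = 13.412526/sin(23.9647°) = 33.021583
C = V + |VC|·bis = (-39.0575,54.0553)
T_A = V + ((C−V)·d_A)·d_A = V + 30.1750·d_A = (-26.2095,57.9056)
T_B = V + ((C−V)·d_B)·d_B = V + 30.1750·d_B = (-44.8080,41.9380)
sweep = 180° − θ = 132.0705°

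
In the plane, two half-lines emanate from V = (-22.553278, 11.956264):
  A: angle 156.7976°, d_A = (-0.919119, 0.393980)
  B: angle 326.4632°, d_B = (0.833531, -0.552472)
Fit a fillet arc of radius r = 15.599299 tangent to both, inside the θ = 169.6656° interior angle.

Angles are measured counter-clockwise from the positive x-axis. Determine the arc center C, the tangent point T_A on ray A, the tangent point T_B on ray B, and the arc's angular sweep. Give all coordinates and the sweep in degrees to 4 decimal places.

center=(-29.9956,-1.8256) T_A=(-23.8498,12.5120) T_B=(-21.3775,11.1769) sweep=10.3344

bisector direction at 241.6304° = (-0.475157,-0.879901)
center distance |VC| = r/sin(θ/2) = 15.599299/sin(84.8328°) = 15.662951
C = V + |VC|·bis = (-29.9956,-1.8256)
T_A = V + ((C−V)·d_A)·d_A = V + 1.4106·d_A = (-23.8498,12.5120)
T_B = V + ((C−V)·d_B)·d_B = V + 1.4106·d_B = (-21.3775,11.1769)
sweep = 180° − θ = 10.3344°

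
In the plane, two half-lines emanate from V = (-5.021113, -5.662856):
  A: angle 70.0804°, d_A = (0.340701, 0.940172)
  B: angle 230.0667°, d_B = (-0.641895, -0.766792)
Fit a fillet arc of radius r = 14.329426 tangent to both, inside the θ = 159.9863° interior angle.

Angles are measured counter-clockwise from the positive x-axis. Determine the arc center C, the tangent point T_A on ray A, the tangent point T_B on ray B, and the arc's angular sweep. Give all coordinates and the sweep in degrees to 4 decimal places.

bisector direction at 150.0735° = (-0.866667,0.498888)
center distance |VC| = r/sin(θ/2) = 14.329426/sin(79.9931°) = 14.550787
C = V + |VC|·bis = (-17.6318,1.5964)
T_A = V + ((C−V)·d_A)·d_A = V + 2.5284·d_A = (-4.1597,-3.2857)
T_B = V + ((C−V)·d_B)·d_B = V + 2.5284·d_B = (-6.6441,-7.6016)
sweep = 180° − θ = 20.0137°

center=(-17.6318,1.5964) T_A=(-4.1597,-3.2857) T_B=(-6.6441,-7.6016) sweep=20.0137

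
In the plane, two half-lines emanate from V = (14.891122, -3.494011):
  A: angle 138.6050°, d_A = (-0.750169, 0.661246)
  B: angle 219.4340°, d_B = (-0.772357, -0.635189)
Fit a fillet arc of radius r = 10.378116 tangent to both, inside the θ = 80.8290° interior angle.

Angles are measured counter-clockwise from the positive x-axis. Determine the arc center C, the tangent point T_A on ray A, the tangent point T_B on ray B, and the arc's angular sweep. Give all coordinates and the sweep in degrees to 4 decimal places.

center=(-1.1144,-3.2201) T_A=(5.7481,4.5653) T_B=(5.4776,-11.2357) sweep=99.1710

bisector direction at 179.0195° = (-0.999854,0.017112)
center distance |VC| = r/sin(θ/2) = 10.378116/sin(40.4145°) = 16.007889
C = V + |VC|·bis = (-1.1144,-3.2201)
T_A = V + ((C−V)·d_A)·d_A = V + 12.1880·d_A = (5.7481,4.5653)
T_B = V + ((C−V)·d_B)·d_B = V + 12.1880·d_B = (5.4776,-11.2357)
sweep = 180° − θ = 99.1710°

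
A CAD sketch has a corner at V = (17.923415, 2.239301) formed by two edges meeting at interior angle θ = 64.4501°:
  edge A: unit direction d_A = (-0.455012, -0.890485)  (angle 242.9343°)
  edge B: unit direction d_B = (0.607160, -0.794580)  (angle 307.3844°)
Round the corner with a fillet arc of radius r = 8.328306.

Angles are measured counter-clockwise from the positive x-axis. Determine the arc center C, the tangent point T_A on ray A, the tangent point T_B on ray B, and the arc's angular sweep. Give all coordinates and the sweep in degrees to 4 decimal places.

center=(19.3279,-13.3155) T_A=(11.9117,-9.5261) T_B=(25.9454,-8.2589) sweep=115.5499

bisector direction at 275.1594° = (0.089926,-0.995948)
center distance |VC| = r/sin(θ/2) = 8.328306/sin(32.2251°) = 15.618126
C = V + |VC|·bis = (19.3279,-13.3155)
T_A = V + ((C−V)·d_A)·d_A = V + 13.2123·d_A = (11.9117,-9.5261)
T_B = V + ((C−V)·d_B)·d_B = V + 13.2123·d_B = (25.9454,-8.2589)
sweep = 180° − θ = 115.5499°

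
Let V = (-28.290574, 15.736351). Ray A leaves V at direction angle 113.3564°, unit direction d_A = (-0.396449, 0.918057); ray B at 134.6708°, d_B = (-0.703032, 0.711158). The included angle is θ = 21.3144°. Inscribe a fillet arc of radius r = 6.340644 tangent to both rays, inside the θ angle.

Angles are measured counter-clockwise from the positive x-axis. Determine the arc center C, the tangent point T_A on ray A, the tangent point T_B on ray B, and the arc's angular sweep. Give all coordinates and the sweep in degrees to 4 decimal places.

bisector direction at 124.0136° = (-0.559390,0.828905)
center distance |VC| = r/sin(θ/2) = 6.340644/sin(10.6572°) = 34.286252
C = V + |VC|·bis = (-47.4699,44.1564)
T_A = V + ((C−V)·d_A)·d_A = V + 33.6949·d_A = (-41.6489,46.6701)
T_B = V + ((C−V)·d_B)·d_B = V + 33.6949·d_B = (-51.9791,39.6987)
sweep = 180° − θ = 158.6856°

center=(-47.4699,44.1564) T_A=(-41.6489,46.6701) T_B=(-51.9791,39.6987) sweep=158.6856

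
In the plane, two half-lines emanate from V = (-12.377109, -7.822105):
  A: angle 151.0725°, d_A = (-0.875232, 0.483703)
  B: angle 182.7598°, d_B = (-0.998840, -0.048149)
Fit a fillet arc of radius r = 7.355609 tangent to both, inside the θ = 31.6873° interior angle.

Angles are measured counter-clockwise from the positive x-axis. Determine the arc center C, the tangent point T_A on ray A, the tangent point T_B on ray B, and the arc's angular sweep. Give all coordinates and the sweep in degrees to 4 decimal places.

center=(-38.6200,-1.7230) T_A=(-35.0621,4.7149) T_B=(-38.2658,-9.0701) sweep=148.3127

bisector direction at 166.9161° = (-0.974040,0.226377)
center distance |VC| = r/sin(θ/2) = 7.355609/sin(15.8437°) = 26.942318
C = V + |VC|·bis = (-38.6200,-1.7230)
T_A = V + ((C−V)·d_A)·d_A = V + 25.9188·d_A = (-35.0621,4.7149)
T_B = V + ((C−V)·d_B)·d_B = V + 25.9188·d_B = (-38.2658,-9.0701)
sweep = 180° − θ = 148.3127°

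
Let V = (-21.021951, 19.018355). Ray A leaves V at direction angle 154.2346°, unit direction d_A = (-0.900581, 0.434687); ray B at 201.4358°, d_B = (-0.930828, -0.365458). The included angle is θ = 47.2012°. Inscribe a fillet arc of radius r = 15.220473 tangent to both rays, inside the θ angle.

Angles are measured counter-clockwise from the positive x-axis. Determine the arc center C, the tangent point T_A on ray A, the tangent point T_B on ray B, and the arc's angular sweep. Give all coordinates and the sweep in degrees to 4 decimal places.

center=(-59.0119,20.4544) T_A=(-52.3958,34.1617) T_B=(-53.4495,6.2868) sweep=132.7988

bisector direction at 177.8352° = (-0.999286,0.037774)
center distance |VC| = r/sin(θ/2) = 15.220473/sin(23.6006°) = 38.017097
C = V + |VC|·bis = (-59.0119,20.4544)
T_A = V + ((C−V)·d_A)·d_A = V + 34.8373·d_A = (-52.3958,34.1617)
T_B = V + ((C−V)·d_B)·d_B = V + 34.8373·d_B = (-53.4495,6.2868)
sweep = 180° − θ = 132.7988°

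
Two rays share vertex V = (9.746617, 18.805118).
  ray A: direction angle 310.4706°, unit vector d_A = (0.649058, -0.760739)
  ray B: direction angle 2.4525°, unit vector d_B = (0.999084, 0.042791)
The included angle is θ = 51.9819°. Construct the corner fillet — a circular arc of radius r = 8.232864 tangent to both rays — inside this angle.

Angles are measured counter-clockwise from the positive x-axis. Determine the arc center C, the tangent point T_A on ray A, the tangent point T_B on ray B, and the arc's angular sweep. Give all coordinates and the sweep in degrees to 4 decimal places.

center=(26.9701,11.3024) T_A=(20.7070,5.9588) T_B=(26.6178,19.5277) sweep=128.0181

bisector direction at 336.4615° = (0.916792,-0.399364)
center distance |VC| = r/sin(θ/2) = 8.232864/sin(25.9910°) = 18.786663
C = V + |VC|·bis = (26.9701,11.3024)
T_A = V + ((C−V)·d_A)·d_A = V + 16.8866·d_A = (20.7070,5.9588)
T_B = V + ((C−V)·d_B)·d_B = V + 16.8866·d_B = (26.6178,19.5277)
sweep = 180° − θ = 128.0181°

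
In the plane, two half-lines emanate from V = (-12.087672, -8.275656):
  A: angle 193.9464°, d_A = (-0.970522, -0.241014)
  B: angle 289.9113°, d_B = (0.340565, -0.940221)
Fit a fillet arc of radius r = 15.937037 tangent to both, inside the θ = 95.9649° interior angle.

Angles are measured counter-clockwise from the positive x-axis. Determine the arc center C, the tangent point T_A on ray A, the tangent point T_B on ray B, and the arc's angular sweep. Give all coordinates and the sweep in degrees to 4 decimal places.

bisector direction at 241.9288° = (-0.470568,-0.882364)
center distance |VC| = r/sin(θ/2) = 15.937037/sin(47.9825°) = 21.451316
C = V + |VC|·bis = (-22.1820,-27.2035)
T_A = V + ((C−V)·d_A)·d_A = V + 14.3586·d_A = (-26.0230,-11.7363)
T_B = V + ((C−V)·d_B)·d_B = V + 14.3586·d_B = (-7.1976,-21.7759)
sweep = 180° − θ = 84.0351°

center=(-22.1820,-27.2035) T_A=(-26.0230,-11.7363) T_B=(-7.1976,-21.7759) sweep=84.0351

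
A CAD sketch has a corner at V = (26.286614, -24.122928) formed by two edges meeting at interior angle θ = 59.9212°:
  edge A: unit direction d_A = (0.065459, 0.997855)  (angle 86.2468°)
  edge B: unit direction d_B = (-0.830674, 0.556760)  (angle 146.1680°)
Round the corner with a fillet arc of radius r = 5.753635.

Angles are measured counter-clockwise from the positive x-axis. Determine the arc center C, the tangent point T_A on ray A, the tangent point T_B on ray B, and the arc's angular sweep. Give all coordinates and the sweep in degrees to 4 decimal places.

bisector direction at 116.2074° = (-0.441622,0.897201)
center distance |VC| = r/sin(θ/2) = 5.753635/sin(29.9606°) = 11.520995
C = V + |VC|·bis = (21.1987,-13.7863)
T_A = V + ((C−V)·d_A)·d_A = V + 9.9814·d_A = (26.9400,-14.1629)
T_B = V + ((C−V)·d_B)·d_B = V + 9.9814·d_B = (17.9953,-18.5657)
sweep = 180° − θ = 120.0788°

center=(21.1987,-13.7863) T_A=(26.9400,-14.1629) T_B=(17.9953,-18.5657) sweep=120.0788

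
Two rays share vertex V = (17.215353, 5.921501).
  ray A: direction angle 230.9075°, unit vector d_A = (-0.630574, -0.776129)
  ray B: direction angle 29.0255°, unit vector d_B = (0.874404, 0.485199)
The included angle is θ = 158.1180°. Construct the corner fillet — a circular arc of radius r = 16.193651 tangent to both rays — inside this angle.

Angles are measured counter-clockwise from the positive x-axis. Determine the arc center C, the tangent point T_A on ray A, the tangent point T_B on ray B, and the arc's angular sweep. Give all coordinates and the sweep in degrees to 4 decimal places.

center=(27.8097,-6.7194) T_A=(15.2414,3.4919) T_B=(19.9526,7.4404) sweep=21.8820

bisector direction at 309.9665° = (0.642340,-0.766420)
center distance |VC| = r/sin(θ/2) = 16.193651/sin(79.0590°) = 16.493450
C = V + |VC|·bis = (27.8097,-6.7194)
T_A = V + ((C−V)·d_A)·d_A = V + 3.1304·d_A = (15.2414,3.4919)
T_B = V + ((C−V)·d_B)·d_B = V + 3.1304·d_B = (19.9526,7.4404)
sweep = 180° − θ = 21.8820°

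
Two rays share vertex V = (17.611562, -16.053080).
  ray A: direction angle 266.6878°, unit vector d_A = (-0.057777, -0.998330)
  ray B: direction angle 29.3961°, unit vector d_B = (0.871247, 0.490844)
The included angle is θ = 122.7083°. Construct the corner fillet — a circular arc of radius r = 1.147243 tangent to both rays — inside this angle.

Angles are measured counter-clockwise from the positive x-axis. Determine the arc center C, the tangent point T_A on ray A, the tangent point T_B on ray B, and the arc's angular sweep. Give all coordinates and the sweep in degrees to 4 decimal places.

center=(18.7207,-16.7450) T_A=(17.5754,-16.6787) T_B=(18.1576,-15.7455) sweep=57.2917

bisector direction at 328.0419° = (0.848436,-0.529298)
center distance |VC| = r/sin(θ/2) = 1.147243/sin(61.3541°) = 1.307251
C = V + |VC|·bis = (18.7207,-16.7450)
T_A = V + ((C−V)·d_A)·d_A = V + 0.6267·d_A = (17.5754,-16.6787)
T_B = V + ((C−V)·d_B)·d_B = V + 0.6267·d_B = (18.1576,-15.7455)
sweep = 180° − θ = 57.2917°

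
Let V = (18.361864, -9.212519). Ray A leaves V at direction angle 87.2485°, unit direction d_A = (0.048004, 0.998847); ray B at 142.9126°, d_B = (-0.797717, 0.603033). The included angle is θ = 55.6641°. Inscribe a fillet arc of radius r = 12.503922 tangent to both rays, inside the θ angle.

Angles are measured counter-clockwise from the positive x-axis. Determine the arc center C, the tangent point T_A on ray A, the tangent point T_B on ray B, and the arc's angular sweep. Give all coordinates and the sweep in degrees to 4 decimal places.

center=(7.0093,15.0441) T_A=(19.4988,14.4439) T_B=(-0.5310,5.0695) sweep=124.3359

bisector direction at 115.0806° = (-0.423892,0.905713)
center distance |VC| = r/sin(θ/2) = 12.503922/sin(27.8320°) = 26.781796
C = V + |VC|·bis = (7.0093,15.0441)
T_A = V + ((C−V)·d_A)·d_A = V + 23.6837·d_A = (19.4988,14.4439)
T_B = V + ((C−V)·d_B)·d_B = V + 23.6837·d_B = (-0.5310,5.0695)
sweep = 180° − θ = 124.3359°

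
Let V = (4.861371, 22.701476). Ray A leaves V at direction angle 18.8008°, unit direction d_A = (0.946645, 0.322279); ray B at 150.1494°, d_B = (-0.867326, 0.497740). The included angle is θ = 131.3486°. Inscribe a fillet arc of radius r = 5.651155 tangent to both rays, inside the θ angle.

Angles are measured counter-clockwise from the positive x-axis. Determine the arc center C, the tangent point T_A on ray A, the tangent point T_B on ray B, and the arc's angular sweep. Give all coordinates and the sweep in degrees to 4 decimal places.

center=(5.4585,28.8744) T_A=(7.2797,23.5248) T_B=(2.6457,23.9730) sweep=48.6514

bisector direction at 84.4751° = (0.096278,0.995354)
center distance |VC| = r/sin(θ/2) = 5.651155/sin(65.6743°) = 6.201756
C = V + |VC|·bis = (5.4585,28.8744)
T_A = V + ((C−V)·d_A)·d_A = V + 2.5546·d_A = (7.2797,23.5248)
T_B = V + ((C−V)·d_B)·d_B = V + 2.5546·d_B = (2.6457,23.9730)
sweep = 180° − θ = 48.6514°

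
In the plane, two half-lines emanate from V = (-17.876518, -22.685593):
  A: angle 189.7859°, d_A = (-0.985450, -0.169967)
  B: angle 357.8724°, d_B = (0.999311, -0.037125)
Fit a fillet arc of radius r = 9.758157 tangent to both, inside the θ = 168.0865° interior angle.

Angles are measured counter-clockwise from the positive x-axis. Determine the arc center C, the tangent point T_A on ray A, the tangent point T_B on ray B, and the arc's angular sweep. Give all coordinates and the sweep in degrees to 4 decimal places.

center=(-17.2213,-32.4748) T_A=(-18.8799,-22.8586) T_B=(-16.8590,-22.7234) sweep=11.9135

bisector direction at 273.8292° = (0.066782,-0.997768)
center distance |VC| = r/sin(θ/2) = 9.758157/sin(84.0433°) = 9.811132
C = V + |VC|·bis = (-17.2213,-32.4748)
T_A = V + ((C−V)·d_A)·d_A = V + 1.0182·d_A = (-18.8799,-22.8586)
T_B = V + ((C−V)·d_B)·d_B = V + 1.0182·d_B = (-16.8590,-22.7234)
sweep = 180° − θ = 11.9135°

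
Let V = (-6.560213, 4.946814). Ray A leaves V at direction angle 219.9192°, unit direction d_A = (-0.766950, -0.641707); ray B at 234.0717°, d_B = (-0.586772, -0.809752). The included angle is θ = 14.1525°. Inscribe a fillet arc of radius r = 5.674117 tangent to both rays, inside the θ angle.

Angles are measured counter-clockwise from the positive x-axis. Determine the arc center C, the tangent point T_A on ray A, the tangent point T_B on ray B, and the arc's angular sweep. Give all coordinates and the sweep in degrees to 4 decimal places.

bisector direction at 226.9955° = (-0.682056,-0.731300)
center distance |VC| = r/sin(θ/2) = 5.674117/sin(7.0762°) = 46.059835
C = V + |VC|·bis = (-37.9756,-28.7367)
T_A = V + ((C−V)·d_A)·d_A = V + 45.7090·d_A = (-41.6167,-24.3850)
T_B = V + ((C−V)·d_B)·d_B = V + 45.7090·d_B = (-33.3810,-32.0661)
sweep = 180° − θ = 165.8475°

center=(-37.9756,-28.7367) T_A=(-41.6167,-24.3850) T_B=(-33.3810,-32.0661) sweep=165.8475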